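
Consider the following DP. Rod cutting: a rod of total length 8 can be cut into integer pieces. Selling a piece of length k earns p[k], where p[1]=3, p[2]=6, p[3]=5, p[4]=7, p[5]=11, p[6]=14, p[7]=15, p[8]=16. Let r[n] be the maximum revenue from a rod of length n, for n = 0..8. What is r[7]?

   n    0    1    2    3    4    5    6    7    8
r[n]    0    3    6    9   12   15   18   21   24

21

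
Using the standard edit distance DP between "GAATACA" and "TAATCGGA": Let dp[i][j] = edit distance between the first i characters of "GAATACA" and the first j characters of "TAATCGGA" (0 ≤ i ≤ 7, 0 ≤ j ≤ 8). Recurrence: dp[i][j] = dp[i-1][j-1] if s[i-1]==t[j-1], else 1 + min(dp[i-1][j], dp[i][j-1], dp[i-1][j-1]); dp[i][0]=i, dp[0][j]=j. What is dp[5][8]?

4

   ''  T  A  A  T  C  G  G  A
''  0  1  2  3  4  5  6  7  8
 G  1  1  2  3  4  5  5  6  7
 A  2  2  1  2  3  4  5  6  6
 A  3  3  2  1  2  3  4  5  6
 T  4  3  3  2  1  2  3  4  5
 A  5  4  3  3  2  2  3  4  4
 C  6  5  4  4  3  2  3  4  5
 A  7  6  5  4  4  3  3  4  4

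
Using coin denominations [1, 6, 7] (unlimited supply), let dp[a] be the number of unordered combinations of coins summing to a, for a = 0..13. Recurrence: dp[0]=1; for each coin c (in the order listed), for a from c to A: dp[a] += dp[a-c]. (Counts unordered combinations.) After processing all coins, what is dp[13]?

5

after  coin     0     1     2     3     4     5     6     7     8     9    10    11    12    13
          1     1     1     1     1     1     1     1     1     1     1     1     1     1     1
          6     1     1     1     1     1     1     2     2     2     2     2     2     3     3
          7     1     1     1     1     1     1     2     3     3     3     3     3     4     5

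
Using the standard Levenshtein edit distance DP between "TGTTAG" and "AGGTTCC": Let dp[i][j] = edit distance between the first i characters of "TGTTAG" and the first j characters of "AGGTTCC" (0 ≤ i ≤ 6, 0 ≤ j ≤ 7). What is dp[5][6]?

   ''  A  G  G  T  T  C  C
''  0  1  2  3  4  5  6  7
 T  1  1  2  3  3  4  5  6
 G  2  2  1  2  3  4  5  6
 T  3  3  2  2  2  3  4  5
 T  4  4  3  3  2  2  3  4
 A  5  4  4  4  3  3  3  4
 G  6  5  4  4  4  4  4  4

3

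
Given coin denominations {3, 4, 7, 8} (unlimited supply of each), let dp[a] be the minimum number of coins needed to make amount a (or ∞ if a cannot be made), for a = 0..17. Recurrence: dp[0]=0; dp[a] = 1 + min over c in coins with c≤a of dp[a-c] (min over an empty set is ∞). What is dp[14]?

 a  0  1  2  3  4  5  6  7  8  9 10 11 12 13 14 15 16 17
dp  0  -  -  1  1  -  2  1  1  3  2  2  2  3  2  2  2  3
(- denotes ∞ / unreachable)

2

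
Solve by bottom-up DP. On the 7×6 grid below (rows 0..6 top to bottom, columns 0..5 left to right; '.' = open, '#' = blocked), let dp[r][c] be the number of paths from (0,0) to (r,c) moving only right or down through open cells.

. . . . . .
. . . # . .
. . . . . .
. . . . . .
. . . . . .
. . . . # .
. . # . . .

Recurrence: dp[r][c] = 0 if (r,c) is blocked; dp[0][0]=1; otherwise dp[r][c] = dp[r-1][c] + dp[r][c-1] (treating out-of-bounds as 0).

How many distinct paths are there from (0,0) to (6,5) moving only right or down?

138

r\c   0   1   2   3   4   5
  0   1   1   1   1   1   1
  1   1   2   3   0   1   2
  2   1   3   6   6   7   9
  3   1   4  10  16  23  32
  4   1   5  15  31  54  86
  5   1   6  21  52   0  86
  6   1   7   0  52  52 138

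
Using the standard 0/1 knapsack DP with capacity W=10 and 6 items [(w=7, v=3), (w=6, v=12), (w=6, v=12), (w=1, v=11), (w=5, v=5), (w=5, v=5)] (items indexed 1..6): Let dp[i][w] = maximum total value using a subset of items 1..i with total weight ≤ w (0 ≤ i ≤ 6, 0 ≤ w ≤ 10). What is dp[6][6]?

16

i\w   0   1   2   3   4   5   6   7   8   9  10
  0   0   0   0   0   0   0   0   0   0   0   0
  1   0   0   0   0   0   0   0   3   3   3   3
  2   0   0   0   0   0   0  12  12  12  12  12
  3   0   0   0   0   0   0  12  12  12  12  12
  4   0  11  11  11  11  11  12  23  23  23  23
  5   0  11  11  11  11  11  16  23  23  23  23
  6   0  11  11  11  11  11  16  23  23  23  23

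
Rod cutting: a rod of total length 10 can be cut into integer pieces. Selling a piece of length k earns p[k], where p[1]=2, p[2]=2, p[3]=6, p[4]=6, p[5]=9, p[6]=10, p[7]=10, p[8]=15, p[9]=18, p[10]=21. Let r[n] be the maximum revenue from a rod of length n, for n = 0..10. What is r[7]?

   n    0    1    2    3    4    5    6    7    8    9   10
r[n]    0    2    4    6    8   10   12   14   16   18   21

14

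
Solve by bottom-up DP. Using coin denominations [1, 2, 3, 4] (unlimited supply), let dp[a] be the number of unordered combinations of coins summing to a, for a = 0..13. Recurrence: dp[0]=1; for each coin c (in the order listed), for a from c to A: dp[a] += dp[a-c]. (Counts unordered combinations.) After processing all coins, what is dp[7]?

after  coin     0     1     2     3     4     5     6     7     8     9    10    11    12    13
          1     1     1     1     1     1     1     1     1     1     1     1     1     1     1
          2     1     1     2     2     3     3     4     4     5     5     6     6     7     7
          3     1     1     2     3     4     5     7     8    10    12    14    16    19    21
          4     1     1     2     3     5     6     9    11    15    18    23    27    34    39

11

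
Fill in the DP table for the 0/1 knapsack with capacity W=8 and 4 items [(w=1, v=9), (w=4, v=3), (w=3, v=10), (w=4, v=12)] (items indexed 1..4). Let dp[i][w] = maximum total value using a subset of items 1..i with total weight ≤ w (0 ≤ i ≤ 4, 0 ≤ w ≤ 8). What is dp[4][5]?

i\w   0   1   2   3   4   5   6   7   8
  0   0   0   0   0   0   0   0   0   0
  1   0   9   9   9   9   9   9   9   9
  2   0   9   9   9   9  12  12  12  12
  3   0   9   9  10  19  19  19  19  22
  4   0   9   9  10  19  21  21  22  31

21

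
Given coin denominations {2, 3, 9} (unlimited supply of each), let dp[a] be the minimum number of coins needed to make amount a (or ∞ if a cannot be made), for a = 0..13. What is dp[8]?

 a  0  1  2  3  4  5  6  7  8  9 10 11 12 13
dp  0  -  1  1  2  2  2  3  3  1  4  2  2  3
(- denotes ∞ / unreachable)

3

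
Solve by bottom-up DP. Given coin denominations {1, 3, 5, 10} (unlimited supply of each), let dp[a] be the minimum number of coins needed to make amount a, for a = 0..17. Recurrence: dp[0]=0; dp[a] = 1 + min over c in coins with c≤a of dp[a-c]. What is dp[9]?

3

 a  0  1  2  3  4  5  6  7  8  9 10 11 12 13 14 15 16 17
dp  0  1  2  1  2  1  2  3  2  3  1  2  3  2  3  2  3  4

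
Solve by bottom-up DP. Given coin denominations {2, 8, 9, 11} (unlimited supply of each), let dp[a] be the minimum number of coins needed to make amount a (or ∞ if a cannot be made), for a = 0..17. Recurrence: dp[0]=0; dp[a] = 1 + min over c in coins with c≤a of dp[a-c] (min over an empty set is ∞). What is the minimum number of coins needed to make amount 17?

 a  0  1  2  3  4  5  6  7  8  9 10 11 12 13 14 15 16 17
dp  0  -  1  -  2  -  3  -  1  1  2  1  3  2  4  3  2  2
(- denotes ∞ / unreachable)

2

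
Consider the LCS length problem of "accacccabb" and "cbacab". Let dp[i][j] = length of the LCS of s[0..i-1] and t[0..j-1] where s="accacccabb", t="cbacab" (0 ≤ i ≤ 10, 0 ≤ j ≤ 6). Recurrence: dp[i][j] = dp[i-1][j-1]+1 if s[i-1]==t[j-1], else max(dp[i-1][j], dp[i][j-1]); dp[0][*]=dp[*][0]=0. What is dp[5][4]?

3

   ''  c  b  a  c  a  b
''  0  0  0  0  0  0  0
 a  0  0  0  1  1  1  1
 c  0  1  1  1  2  2  2
 c  0  1  1  1  2  2  2
 a  0  1  1  2  2  3  3
 c  0  1  1  2  3  3  3
 c  0  1  1  2  3  3  3
 c  0  1  1  2  3  3  3
 a  0  1  1  2  3  4  4
 b  0  1  2  2  3  4  5
 b  0  1  2  2  3  4  5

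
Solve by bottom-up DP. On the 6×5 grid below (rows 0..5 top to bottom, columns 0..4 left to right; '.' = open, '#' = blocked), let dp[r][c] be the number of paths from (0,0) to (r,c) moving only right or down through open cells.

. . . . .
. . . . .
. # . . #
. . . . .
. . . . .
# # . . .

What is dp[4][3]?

r\c   0   1   2   3   4
  0   1   1   1   1   1
  1   1   2   3   4   5
  2   1   0   3   7   0
  3   1   1   4  11  11
  4   1   2   6  17  28
  5   0   0   6  23  51

17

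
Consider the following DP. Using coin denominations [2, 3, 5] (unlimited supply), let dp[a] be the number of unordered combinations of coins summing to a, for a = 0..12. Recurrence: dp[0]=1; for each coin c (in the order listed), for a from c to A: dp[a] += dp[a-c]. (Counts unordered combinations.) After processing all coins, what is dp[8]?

3

after  coin     0     1     2     3     4     5     6     7     8     9    10    11    12
          2     1     0     1     0     1     0     1     0     1     0     1     0     1
          3     1     0     1     1     1     1     2     1     2     2     2     2     3
          5     1     0     1     1     1     2     2     2     3     3     4     4     5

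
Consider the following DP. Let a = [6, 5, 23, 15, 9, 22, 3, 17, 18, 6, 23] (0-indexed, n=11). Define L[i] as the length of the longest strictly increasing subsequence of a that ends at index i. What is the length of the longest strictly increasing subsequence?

   i    0    1    2    3    4    5    6    7    8    9   10
a[i]    6    5   23   15    9   22    3   17   18    6   23
L[i]    1    1    2    2    2    3    1    3    4    2    5

5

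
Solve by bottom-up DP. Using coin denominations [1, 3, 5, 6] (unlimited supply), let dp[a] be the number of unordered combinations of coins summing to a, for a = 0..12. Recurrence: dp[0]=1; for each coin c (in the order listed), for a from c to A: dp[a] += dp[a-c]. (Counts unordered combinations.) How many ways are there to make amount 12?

after  coin     0     1     2     3     4     5     6     7     8     9    10    11    12
          1     1     1     1     1     1     1     1     1     1     1     1     1     1
          3     1     1     1     2     2     2     3     3     3     4     4     4     5
          5     1     1     1     2     2     3     4     4     5     6     7     8     9
          6     1     1     1     2     2     3     5     5     6     8     9    11    14

14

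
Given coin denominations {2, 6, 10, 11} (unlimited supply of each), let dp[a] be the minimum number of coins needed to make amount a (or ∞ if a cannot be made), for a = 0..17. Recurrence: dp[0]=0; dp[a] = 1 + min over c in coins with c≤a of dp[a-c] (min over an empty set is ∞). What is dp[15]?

3

 a  0  1  2  3  4  5  6  7  8  9 10 11 12 13 14 15 16 17
dp  0  -  1  -  2  -  1  -  2  -  1  1  2  2  3  3  2  2
(- denotes ∞ / unreachable)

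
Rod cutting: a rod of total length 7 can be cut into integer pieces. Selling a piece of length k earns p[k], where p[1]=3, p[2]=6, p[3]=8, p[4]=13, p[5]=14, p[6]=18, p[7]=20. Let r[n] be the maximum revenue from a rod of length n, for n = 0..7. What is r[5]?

   n    0    1    2    3    4    5    6    7
r[n]    0    3    6    9   13   16   19   22

16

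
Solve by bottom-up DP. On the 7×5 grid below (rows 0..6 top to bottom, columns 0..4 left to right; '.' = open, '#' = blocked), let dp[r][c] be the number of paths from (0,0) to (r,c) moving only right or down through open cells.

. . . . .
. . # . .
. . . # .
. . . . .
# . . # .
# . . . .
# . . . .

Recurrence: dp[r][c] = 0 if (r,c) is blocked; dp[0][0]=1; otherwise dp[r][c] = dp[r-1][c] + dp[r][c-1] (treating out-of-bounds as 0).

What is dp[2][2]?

r\c   0   1   2   3   4
  0   1   1   1   1   1
  1   1   2   0   1   2
  2   1   3   3   0   2
  3   1   4   7   7   9
  4   0   4  11   0   9
  5   0   4  15  15  24
  6   0   4  19  34  58

3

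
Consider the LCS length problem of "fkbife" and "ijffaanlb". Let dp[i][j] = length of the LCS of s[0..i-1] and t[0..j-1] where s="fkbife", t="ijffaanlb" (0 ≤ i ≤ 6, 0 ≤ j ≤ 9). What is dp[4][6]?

   ''  i  j  f  f  a  a  n  l  b
''  0  0  0  0  0  0  0  0  0  0
 f  0  0  0  1  1  1  1  1  1  1
 k  0  0  0  1  1  1  1  1  1  1
 b  0  0  0  1  1  1  1  1  1  2
 i  0  1  1  1  1  1  1  1  1  2
 f  0  1  1  2  2  2  2  2  2  2
 e  0  1  1  2  2  2  2  2  2  2

1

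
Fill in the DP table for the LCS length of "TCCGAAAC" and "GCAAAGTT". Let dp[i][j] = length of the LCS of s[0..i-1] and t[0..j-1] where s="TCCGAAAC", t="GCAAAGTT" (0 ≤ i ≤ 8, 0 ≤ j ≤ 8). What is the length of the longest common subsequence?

4

   ''  G  C  A  A  A  G  T  T
''  0  0  0  0  0  0  0  0  0
 T  0  0  0  0  0  0  0  1  1
 C  0  0  1  1  1  1  1  1  1
 C  0  0  1  1  1  1  1  1  1
 G  0  1  1  1  1  1  2  2  2
 A  0  1  1  2  2  2  2  2  2
 A  0  1  1  2  3  3  3  3  3
 A  0  1  1  2  3  4  4  4  4
 C  0  1  2  2  3  4  4  4  4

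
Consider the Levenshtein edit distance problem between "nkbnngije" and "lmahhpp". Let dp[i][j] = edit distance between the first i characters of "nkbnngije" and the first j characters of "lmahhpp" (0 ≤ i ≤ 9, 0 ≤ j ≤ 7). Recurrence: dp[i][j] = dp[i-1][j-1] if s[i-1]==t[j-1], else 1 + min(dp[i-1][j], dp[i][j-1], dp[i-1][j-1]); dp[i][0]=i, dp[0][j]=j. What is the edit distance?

9

   ''  l  m  a  h  h  p  p
''  0  1  2  3  4  5  6  7
 n  1  1  2  3  4  5  6  7
 k  2  2  2  3  4  5  6  7
 b  3  3  3  3  4  5  6  7
 n  4  4  4  4  4  5  6  7
 n  5  5  5  5  5  5  6  7
 g  6  6  6  6  6  6  6  7
 i  7  7  7  7  7  7  7  7
 j  8  8  8  8  8  8  8  8
 e  9  9  9  9  9  9  9  9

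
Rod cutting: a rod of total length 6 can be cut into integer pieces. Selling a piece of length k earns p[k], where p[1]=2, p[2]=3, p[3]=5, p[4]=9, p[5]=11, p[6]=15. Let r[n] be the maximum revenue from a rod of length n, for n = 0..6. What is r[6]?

   n    0    1    2    3    4    5    6
r[n]    0    2    4    6    9   11   15

15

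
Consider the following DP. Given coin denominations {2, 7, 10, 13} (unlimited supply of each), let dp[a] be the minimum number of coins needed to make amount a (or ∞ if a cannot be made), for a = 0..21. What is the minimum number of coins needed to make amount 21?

3

 a  0  1  2  3  4  5  6  7  8  9 10 11 12 13 14 15 16 17 18 19 20 21
dp  0  -  1  -  2  -  3  1  4  2  1  3  2  1  2  2  3  2  4  3  2  3
(- denotes ∞ / unreachable)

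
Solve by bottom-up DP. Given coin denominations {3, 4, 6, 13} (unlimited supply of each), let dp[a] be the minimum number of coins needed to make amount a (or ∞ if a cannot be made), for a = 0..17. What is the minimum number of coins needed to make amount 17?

 a  0  1  2  3  4  5  6  7  8  9 10 11 12 13 14 15 16 17
dp  0  -  -  1  1  -  1  2  2  2  2  3  2  1  3  3  2  2
(- denotes ∞ / unreachable)

2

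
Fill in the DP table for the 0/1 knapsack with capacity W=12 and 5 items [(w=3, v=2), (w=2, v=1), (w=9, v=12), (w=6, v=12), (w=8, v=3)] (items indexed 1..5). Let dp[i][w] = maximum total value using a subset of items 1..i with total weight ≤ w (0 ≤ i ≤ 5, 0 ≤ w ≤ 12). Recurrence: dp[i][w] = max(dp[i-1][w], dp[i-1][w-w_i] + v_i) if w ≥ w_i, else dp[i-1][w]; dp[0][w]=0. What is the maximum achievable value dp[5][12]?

i\w   0   1   2   3   4   5   6   7   8   9  10  11  12
  0   0   0   0   0   0   0   0   0   0   0   0   0   0
  1   0   0   0   2   2   2   2   2   2   2   2   2   2
  2   0   0   1   2   2   3   3   3   3   3   3   3   3
  3   0   0   1   2   2   3   3   3   3  12  12  13  14
  4   0   0   1   2   2   3  12  12  13  14  14  15  15
  5   0   0   1   2   2   3  12  12  13  14  14  15  15

15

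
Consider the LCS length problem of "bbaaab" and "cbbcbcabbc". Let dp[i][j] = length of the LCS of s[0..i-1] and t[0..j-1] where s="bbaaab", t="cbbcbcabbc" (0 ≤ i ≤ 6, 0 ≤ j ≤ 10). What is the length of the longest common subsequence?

   ''  c  b  b  c  b  c  a  b  b  c
''  0  0  0  0  0  0  0  0  0  0  0
 b  0  0  1  1  1  1  1  1  1  1  1
 b  0  0  1  2  2  2  2  2  2  2  2
 a  0  0  1  2  2  2  2  3  3  3  3
 a  0  0  1  2  2  2  2  3  3  3  3
 a  0  0  1  2  2  2  2  3  3  3  3
 b  0  0  1  2  2  3  3  3  4  4  4

4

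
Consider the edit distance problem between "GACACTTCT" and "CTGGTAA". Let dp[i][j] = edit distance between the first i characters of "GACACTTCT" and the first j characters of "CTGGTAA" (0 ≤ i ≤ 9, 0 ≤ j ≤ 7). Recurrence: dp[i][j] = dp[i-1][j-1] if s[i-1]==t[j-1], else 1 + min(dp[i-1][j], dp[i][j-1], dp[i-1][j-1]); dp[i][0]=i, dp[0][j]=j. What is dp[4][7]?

   ''  C  T  G  G  T  A  A
''  0  1  2  3  4  5  6  7
 G  1  1  2  2  3  4  5  6
 A  2  2  2  3  3  4  4  5
 C  3  2  3  3  4  4  5  5
 A  4  3  3  4  4  5  4  5
 C  5  4  4  4  5  5  5  5
 T  6  5  4  5  5  5  6  6
 T  7  6  5  5  6  5  6  7
 C  8  7  6  6  6  6  6  7
 T  9  8  7  7  7  6  7  7

5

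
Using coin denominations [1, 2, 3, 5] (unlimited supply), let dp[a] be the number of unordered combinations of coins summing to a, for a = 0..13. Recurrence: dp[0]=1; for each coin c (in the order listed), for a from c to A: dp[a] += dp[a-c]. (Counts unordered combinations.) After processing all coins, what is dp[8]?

13

after  coin     0     1     2     3     4     5     6     7     8     9    10    11    12    13
          1     1     1     1     1     1     1     1     1     1     1     1     1     1     1
          2     1     1     2     2     3     3     4     4     5     5     6     6     7     7
          3     1     1     2     3     4     5     7     8    10    12    14    16    19    21
          5     1     1     2     3     4     6     8    10    13    16    20    24    29    34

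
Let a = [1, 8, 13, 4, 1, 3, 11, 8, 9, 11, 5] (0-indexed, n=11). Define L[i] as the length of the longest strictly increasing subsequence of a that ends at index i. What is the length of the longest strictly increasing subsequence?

   i    0    1    2    3    4    5    6    7    8    9   10
a[i]    1    8   13    4    1    3   11    8    9   11    5
L[i]    1    2    3    2    1    2    3    3    4    5    3

5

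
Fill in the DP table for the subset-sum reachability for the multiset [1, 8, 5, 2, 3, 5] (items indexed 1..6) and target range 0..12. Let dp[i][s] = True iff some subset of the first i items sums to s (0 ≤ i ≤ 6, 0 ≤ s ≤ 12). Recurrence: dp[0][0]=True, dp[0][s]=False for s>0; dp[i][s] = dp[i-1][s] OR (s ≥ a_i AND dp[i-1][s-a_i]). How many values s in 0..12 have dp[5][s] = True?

13

i\s   0   1   2   3   4   5   6   7   8   9  10  11  12
  0   T   F   F   F   F   F   F   F   F   F   F   F   F
  1   T   T   F   F   F   F   F   F   F   F   F   F   F
  2   T   T   F   F   F   F   F   F   T   T   F   F   F
  3   T   T   F   F   F   T   T   F   T   T   F   F   F
  4   T   T   T   T   F   T   T   T   T   T   T   T   F
  5   T   T   T   T   T   T   T   T   T   T   T   T   T
  6   T   T   T   T   T   T   T   T   T   T   T   T   T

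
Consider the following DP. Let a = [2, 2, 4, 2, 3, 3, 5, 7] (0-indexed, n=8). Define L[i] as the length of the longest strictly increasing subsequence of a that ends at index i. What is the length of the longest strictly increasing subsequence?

   i    0    1    2    3    4    5    6    7
a[i]    2    2    4    2    3    3    5    7
L[i]    1    1    2    1    2    2    3    4

4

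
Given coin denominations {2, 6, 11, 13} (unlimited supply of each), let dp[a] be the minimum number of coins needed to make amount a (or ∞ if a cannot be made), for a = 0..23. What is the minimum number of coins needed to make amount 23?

 a  0  1  2  3  4  5  6  7  8  9 10 11 12 13 14 15 16 17 18 19 20 21 22 23
dp  0  -  1  -  2  -  1  -  2  -  3  1  2  1  3  2  4  2  3  2  4  3  2  3
(- denotes ∞ / unreachable)

3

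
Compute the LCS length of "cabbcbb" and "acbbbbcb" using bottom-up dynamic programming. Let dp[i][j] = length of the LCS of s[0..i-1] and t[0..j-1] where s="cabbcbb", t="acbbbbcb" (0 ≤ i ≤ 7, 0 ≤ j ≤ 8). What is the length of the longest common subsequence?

5

   ''  a  c  b  b  b  b  c  b
''  0  0  0  0  0  0  0  0  0
 c  0  0  1  1  1  1  1  1  1
 a  0  1  1  1  1  1  1  1  1
 b  0  1  1  2  2  2  2  2  2
 b  0  1  1  2  3  3  3  3  3
 c  0  1  2  2  3  3  3  4  4
 b  0  1  2  3  3  4  4  4  5
 b  0  1  2  3  4  4  5  5  5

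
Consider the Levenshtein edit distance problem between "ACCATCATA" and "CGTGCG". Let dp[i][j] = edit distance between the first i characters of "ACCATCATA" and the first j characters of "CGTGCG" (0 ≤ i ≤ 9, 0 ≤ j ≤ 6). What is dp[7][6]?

   ''  C  G  T  G  C  G
''  0  1  2  3  4  5  6
 A  1  1  2  3  4  5  6
 C  2  1  2  3  4  4  5
 C  3  2  2  3  4  4  5
 A  4  3  3  3  4  5  5
 T  5  4  4  3  4  5  6
 C  6  5  5  4  4  4  5
 A  7  6  6  5  5  5  5
 T  8  7  7  6  6  6  6
 A  9  8  8  7  7  7  7

5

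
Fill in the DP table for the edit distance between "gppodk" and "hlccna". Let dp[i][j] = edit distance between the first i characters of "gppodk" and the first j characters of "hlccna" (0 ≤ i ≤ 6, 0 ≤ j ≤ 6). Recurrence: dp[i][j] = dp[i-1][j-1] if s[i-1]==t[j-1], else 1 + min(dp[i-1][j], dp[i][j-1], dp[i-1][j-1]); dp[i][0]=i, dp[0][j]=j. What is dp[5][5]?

   ''  h  l  c  c  n  a
''  0  1  2  3  4  5  6
 g  1  1  2  3  4  5  6
 p  2  2  2  3  4  5  6
 p  3  3  3  3  4  5  6
 o  4  4  4  4  4  5  6
 d  5  5  5  5  5  5  6
 k  6  6  6  6  6  6  6

5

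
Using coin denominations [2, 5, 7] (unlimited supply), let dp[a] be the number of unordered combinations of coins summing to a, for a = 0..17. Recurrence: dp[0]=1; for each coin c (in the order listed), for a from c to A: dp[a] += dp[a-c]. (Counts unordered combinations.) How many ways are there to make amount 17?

after  coin     0     1     2     3     4     5     6     7     8     9    10    11    12    13    14    15    16    17
          2     1     0     1     0     1     0     1     0     1     0     1     0     1     0     1     0     1     0
          5     1     0     1     0     1     1     1     1     1     1     2     1     2     1     2     2     2     2
          7     1     0     1     0     1     1     1     2     1     2     2     2     3     2     4     3     4     4

4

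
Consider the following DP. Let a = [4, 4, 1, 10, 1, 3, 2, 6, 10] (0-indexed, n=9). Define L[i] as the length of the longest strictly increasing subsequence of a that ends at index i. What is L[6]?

2

   i    0    1    2    3    4    5    6    7    8
a[i]    4    4    1   10    1    3    2    6   10
L[i]    1    1    1    2    1    2    2    3    4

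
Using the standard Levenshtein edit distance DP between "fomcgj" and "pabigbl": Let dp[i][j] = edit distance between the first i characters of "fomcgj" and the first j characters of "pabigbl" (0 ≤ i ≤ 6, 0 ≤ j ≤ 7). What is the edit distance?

6

   ''  p  a  b  i  g  b  l
''  0  1  2  3  4  5  6  7
 f  1  1  2  3  4  5  6  7
 o  2  2  2  3  4  5  6  7
 m  3  3  3  3  4  5  6  7
 c  4  4  4  4  4  5  6  7
 g  5  5  5  5  5  4  5  6
 j  6  6  6  6  6  5  5  6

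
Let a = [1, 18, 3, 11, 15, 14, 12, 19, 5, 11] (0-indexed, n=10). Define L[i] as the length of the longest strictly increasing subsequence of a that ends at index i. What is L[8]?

   i    0    1    2    3    4    5    6    7    8    9
a[i]    1   18    3   11   15   14   12   19    5   11
L[i]    1    2    2    3    4    4    4    5    3    4

3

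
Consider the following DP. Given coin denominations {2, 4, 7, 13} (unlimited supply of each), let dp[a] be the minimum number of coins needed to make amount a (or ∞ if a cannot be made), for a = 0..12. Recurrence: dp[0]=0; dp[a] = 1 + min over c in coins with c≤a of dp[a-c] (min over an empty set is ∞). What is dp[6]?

 a  0  1  2  3  4  5  6  7  8  9 10 11 12
dp  0  -  1  -  1  -  2  1  2  2  3  2  3
(- denotes ∞ / unreachable)

2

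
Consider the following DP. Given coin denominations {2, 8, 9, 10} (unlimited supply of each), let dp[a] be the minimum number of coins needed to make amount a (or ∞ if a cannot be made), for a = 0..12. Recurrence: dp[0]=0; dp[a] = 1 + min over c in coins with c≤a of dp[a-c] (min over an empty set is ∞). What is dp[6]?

 a  0  1  2  3  4  5  6  7  8  9 10 11 12
dp  0  -  1  -  2  -  3  -  1  1  1  2  2
(- denotes ∞ / unreachable)

3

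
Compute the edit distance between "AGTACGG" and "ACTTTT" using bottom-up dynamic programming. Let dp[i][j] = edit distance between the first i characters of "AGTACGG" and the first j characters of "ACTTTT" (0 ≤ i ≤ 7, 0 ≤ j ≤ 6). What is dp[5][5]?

   ''  A  C  T  T  T  T
''  0  1  2  3  4  5  6
 A  1  0  1  2  3  4  5
 G  2  1  1  2  3  4  5
 T  3  2  2  1  2  3  4
 A  4  3  3  2  2  3  4
 C  5  4  3  3  3  3  4
 G  6  5  4  4  4  4  4
 G  7  6  5  5  5  5  5

3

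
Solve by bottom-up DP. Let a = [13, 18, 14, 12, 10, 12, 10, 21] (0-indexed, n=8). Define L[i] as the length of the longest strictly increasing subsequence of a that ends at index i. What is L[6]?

   i    0    1    2    3    4    5    6    7
a[i]   13   18   14   12   10   12   10   21
L[i]    1    2    2    1    1    2    1    3

1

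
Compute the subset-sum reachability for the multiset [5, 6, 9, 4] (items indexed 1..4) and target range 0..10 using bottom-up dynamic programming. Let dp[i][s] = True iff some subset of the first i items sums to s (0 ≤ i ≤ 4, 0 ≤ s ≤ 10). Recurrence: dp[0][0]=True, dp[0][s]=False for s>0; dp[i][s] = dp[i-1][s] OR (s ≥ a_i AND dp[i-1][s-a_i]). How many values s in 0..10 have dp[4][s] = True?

i\s   0   1   2   3   4   5   6   7   8   9  10
  0   T   F   F   F   F   F   F   F   F   F   F
  1   T   F   F   F   F   T   F   F   F   F   F
  2   T   F   F   F   F   T   T   F   F   F   F
  3   T   F   F   F   F   T   T   F   F   T   F
  4   T   F   F   F   T   T   T   F   F   T   T

6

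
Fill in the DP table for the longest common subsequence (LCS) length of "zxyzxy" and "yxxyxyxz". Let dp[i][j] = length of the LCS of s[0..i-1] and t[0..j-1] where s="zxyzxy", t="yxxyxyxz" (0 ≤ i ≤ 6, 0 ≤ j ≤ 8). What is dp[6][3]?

   ''  y  x  x  y  x  y  x  z
''  0  0  0  0  0  0  0  0  0
 z  0  0  0  0  0  0  0  0  1
 x  0  0  1  1  1  1  1  1  1
 y  0  1  1  1  2  2  2  2  2
 z  0  1  1  1  2  2  2  2  3
 x  0  1  2  2  2  3  3  3  3
 y  0  1  2  2  3  3  4  4  4

2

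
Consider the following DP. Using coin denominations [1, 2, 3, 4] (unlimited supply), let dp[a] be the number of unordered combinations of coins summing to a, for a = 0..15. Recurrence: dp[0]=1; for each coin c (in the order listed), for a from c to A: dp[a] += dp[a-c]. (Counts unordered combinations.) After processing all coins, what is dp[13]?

39

after  coin     0     1     2     3     4     5     6     7     8     9    10    11    12    13    14    15
          1     1     1     1     1     1     1     1     1     1     1     1     1     1     1     1     1
          2     1     1     2     2     3     3     4     4     5     5     6     6     7     7     8     8
          3     1     1     2     3     4     5     7     8    10    12    14    16    19    21    24    27
          4     1     1     2     3     5     6     9    11    15    18    23    27    34    39    47    54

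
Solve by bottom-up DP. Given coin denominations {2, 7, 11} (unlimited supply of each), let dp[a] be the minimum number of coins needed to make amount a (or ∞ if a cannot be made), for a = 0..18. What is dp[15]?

3

 a  0  1  2  3  4  5  6  7  8  9 10 11 12 13 14 15 16 17 18
dp  0  -  1  -  2  -  3  1  4  2  5  1  6  2  2  3  3  4  2
(- denotes ∞ / unreachable)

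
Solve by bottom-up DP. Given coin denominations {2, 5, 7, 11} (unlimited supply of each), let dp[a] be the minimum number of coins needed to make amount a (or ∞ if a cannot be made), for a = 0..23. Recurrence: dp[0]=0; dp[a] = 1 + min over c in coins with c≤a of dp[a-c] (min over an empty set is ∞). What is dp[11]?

 a  0  1  2  3  4  5  6  7  8  9 10 11 12 13 14 15 16 17 18 19 20 21 22 23
dp  0  -  1  -  2  1  3  1  4  2  2  1  2  2  2  3  2  3  2  3  3  3  2  3
(- denotes ∞ / unreachable)

1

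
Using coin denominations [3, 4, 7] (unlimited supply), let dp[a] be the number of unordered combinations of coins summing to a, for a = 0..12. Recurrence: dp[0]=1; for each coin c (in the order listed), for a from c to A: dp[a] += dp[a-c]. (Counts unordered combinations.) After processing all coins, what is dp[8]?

after  coin     0     1     2     3     4     5     6     7     8     9    10    11    12
          3     1     0     0     1     0     0     1     0     0     1     0     0     1
          4     1     0     0     1     1     0     1     1     1     1     1     1     2
          7     1     0     0     1     1     0     1     2     1     1     2     2     2

1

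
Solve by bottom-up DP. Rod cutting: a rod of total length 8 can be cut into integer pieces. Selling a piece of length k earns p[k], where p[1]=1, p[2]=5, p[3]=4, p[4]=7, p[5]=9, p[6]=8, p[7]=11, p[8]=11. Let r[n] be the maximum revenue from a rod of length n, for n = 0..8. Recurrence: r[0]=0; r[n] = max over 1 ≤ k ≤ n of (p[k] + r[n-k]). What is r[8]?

20

   n    0    1    2    3    4    5    6    7    8
r[n]    0    1    5    6   10   11   15   16   20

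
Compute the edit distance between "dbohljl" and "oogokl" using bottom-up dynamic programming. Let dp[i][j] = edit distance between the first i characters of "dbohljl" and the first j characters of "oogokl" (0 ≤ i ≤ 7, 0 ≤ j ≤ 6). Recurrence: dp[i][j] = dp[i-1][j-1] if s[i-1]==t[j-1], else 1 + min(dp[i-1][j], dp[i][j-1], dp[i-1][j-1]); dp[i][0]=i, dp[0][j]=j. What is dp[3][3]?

   ''  o  o  g  o  k  l
''  0  1  2  3  4  5  6
 d  1  1  2  3  4  5  6
 b  2  2  2  3  4  5  6
 o  3  2  2  3  3  4  5
 h  4  3  3  3  4  4  5
 l  5  4  4  4  4  5  4
 j  6  5  5  5  5  5  5
 l  7  6  6  6  6  6  5

3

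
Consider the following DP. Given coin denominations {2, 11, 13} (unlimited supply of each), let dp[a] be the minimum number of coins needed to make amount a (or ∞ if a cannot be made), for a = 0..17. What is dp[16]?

 a  0  1  2  3  4  5  6  7  8  9 10 11 12 13 14 15 16 17
dp  0  -  1  -  2  -  3  -  4  -  5  1  6  1  7  2  8  3
(- denotes ∞ / unreachable)

8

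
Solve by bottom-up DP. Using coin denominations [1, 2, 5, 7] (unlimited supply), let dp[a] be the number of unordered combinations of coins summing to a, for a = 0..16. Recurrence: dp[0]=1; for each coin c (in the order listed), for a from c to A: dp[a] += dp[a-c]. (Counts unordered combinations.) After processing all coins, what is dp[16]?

after  coin     0     1     2     3     4     5     6     7     8     9    10    11    12    13    14    15    16
          1     1     1     1     1     1     1     1     1     1     1     1     1     1     1     1     1     1
          2     1     1     2     2     3     3     4     4     5     5     6     6     7     7     8     8     9
          5     1     1     2     2     3     4     5     6     7     8    10    11    13    14    16    18    20
          7     1     1     2     2     3     4     5     7     8    10    12    14    17    19    23    26    30

30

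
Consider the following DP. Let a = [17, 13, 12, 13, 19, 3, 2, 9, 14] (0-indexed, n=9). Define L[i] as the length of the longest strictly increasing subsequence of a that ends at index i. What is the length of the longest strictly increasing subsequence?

   i    0    1    2    3    4    5    6    7    8
a[i]   17   13   12   13   19    3    2    9   14
L[i]    1    1    1    2    3    1    1    2    3

3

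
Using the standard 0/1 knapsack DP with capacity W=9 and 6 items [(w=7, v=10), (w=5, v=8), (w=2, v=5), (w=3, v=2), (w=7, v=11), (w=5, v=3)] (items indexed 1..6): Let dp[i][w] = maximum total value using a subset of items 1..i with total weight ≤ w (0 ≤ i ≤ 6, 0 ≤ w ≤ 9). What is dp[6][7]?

i\w   0   1   2   3   4   5   6   7   8   9
  0   0   0   0   0   0   0   0   0   0   0
  1   0   0   0   0   0   0   0  10  10  10
  2   0   0   0   0   0   8   8  10  10  10
  3   0   0   5   5   5   8   8  13  13  15
  4   0   0   5   5   5   8   8  13  13  15
  5   0   0   5   5   5   8   8  13  13  16
  6   0   0   5   5   5   8   8  13  13  16

13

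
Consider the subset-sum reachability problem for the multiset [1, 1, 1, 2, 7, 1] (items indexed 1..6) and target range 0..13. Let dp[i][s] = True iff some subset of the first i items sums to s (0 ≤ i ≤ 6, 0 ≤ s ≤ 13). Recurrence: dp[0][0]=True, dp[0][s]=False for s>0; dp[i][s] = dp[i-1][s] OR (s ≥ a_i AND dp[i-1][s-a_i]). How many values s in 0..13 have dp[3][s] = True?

i\s   0   1   2   3   4   5   6   7   8   9  10  11  12  13
  0   T   F   F   F   F   F   F   F   F   F   F   F   F   F
  1   T   T   F   F   F   F   F   F   F   F   F   F   F   F
  2   T   T   T   F   F   F   F   F   F   F   F   F   F   F
  3   T   T   T   T   F   F   F   F   F   F   F   F   F   F
  4   T   T   T   T   T   T   F   F   F   F   F   F   F   F
  5   T   T   T   T   T   T   F   T   T   T   T   T   T   F
  6   T   T   T   T   T   T   T   T   T   T   T   T   T   T

4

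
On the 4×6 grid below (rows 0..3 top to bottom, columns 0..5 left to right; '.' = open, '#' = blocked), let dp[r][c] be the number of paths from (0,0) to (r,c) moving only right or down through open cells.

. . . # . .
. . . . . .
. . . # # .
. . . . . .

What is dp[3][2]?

10

r\c   0   1   2   3   4   5
  0   1   1   1   0   0   0
  1   1   2   3   3   3   3
  2   1   3   6   0   0   3
  3   1   4  10  10  10  13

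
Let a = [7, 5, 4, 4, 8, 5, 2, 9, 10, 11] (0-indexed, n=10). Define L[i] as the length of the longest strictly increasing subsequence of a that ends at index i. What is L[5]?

2

   i    0    1    2    3    4    5    6    7    8    9
a[i]    7    5    4    4    8    5    2    9   10   11
L[i]    1    1    1    1    2    2    1    3    4    5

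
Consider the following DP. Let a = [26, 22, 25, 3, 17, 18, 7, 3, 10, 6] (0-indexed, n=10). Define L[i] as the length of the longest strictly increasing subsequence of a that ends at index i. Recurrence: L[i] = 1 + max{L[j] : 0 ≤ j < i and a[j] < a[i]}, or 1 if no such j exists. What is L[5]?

   i    0    1    2    3    4    5    6    7    8    9
a[i]   26   22   25    3   17   18    7    3   10    6
L[i]    1    1    2    1    2    3    2    1    3    2

3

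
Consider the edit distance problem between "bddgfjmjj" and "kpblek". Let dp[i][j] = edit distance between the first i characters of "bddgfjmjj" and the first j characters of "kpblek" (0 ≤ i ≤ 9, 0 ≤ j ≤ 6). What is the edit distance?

9

   ''  k  p  b  l  e  k
''  0  1  2  3  4  5  6
 b  1  1  2  2  3  4  5
 d  2  2  2  3  3  4  5
 d  3  3  3  3  4  4  5
 g  4  4  4  4  4  5  5
 f  5  5  5  5  5  5  6
 j  6  6  6  6  6  6  6
 m  7  7  7  7  7  7  7
 j  8  8  8  8  8  8  8
 j  9  9  9  9  9  9  9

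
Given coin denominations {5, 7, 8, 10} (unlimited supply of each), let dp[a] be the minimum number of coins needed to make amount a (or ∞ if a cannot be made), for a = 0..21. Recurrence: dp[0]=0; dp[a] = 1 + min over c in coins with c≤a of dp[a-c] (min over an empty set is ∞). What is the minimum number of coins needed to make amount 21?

3

 a  0  1  2  3  4  5  6  7  8  9 10 11 12 13 14 15 16 17 18 19 20 21
dp  0  -  -  -  -  1  -  1  1  -  1  -  2  2  2  2  2  2  2  3  2  3
(- denotes ∞ / unreachable)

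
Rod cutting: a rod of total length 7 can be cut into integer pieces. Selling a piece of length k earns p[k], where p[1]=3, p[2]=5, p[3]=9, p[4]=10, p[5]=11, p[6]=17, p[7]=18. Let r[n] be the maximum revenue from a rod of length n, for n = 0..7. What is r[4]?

   n    0    1    2    3    4    5    6    7
r[n]    0    3    6    9   12   15   18   21

12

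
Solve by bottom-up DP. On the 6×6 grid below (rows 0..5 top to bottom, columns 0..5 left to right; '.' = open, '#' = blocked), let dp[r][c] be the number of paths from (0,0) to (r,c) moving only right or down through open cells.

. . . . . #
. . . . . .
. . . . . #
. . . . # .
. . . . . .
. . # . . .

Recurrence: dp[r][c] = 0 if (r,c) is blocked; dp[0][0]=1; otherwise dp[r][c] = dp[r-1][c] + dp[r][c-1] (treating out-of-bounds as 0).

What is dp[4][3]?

r\c   0   1   2   3   4   5
  0   1   1   1   1   1   0
  1   1   2   3   4   5   5
  2   1   3   6  10  15   0
  3   1   4  10  20   0   0
  4   1   5  15  35  35  35
  5   1   6   0  35  70 105

35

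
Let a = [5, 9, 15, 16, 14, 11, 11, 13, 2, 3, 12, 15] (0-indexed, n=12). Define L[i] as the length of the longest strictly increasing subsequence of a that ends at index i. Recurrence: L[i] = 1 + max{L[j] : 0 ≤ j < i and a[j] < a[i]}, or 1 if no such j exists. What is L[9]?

   i    0    1    2    3    4    5    6    7    8    9   10   11
a[i]    5    9   15   16   14   11   11   13    2    3   12   15
L[i]    1    2    3    4    3    3    3    4    1    2    4    5

2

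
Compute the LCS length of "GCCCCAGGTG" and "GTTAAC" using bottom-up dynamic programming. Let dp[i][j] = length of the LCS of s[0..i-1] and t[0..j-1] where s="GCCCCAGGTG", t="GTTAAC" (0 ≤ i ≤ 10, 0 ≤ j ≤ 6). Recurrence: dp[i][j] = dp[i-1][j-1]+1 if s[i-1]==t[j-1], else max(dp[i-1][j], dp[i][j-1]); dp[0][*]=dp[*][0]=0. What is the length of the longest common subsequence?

   ''  G  T  T  A  A  C
''  0  0  0  0  0  0  0
 G  0  1  1  1  1  1  1
 C  0  1  1  1  1  1  2
 C  0  1  1  1  1  1  2
 C  0  1  1  1  1  1  2
 C  0  1  1  1  1  1  2
 A  0  1  1  1  2  2  2
 G  0  1  1  1  2  2  2
 G  0  1  1  1  2  2  2
 T  0  1  2  2  2  2  2
 G  0  1  2  2  2  2  2

2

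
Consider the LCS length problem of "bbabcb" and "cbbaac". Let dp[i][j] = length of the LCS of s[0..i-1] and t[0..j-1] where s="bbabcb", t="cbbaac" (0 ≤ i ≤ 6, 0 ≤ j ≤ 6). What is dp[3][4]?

3

   ''  c  b  b  a  a  c
''  0  0  0  0  0  0  0
 b  0  0  1  1  1  1  1
 b  0  0  1  2  2  2  2
 a  0  0  1  2  3  3  3
 b  0  0  1  2  3  3  3
 c  0  1  1  2  3  3  4
 b  0  1  2  2  3  3  4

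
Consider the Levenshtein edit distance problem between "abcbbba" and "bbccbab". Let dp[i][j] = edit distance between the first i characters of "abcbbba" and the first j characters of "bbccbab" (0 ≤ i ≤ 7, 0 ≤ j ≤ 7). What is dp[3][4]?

2

   ''  b  b  c  c  b  a  b
''  0  1  2  3  4  5  6  7
 a  1  1  2  3  4  5  5  6
 b  2  1  1  2  3  4  5  5
 c  3  2  2  1  2  3  4  5
 b  4  3  2  2  2  2  3  4
 b  5  4  3  3  3  2  3  3
 b  6  5  4  4  4  3  3  3
 a  7  6  5  5  5  4  3  4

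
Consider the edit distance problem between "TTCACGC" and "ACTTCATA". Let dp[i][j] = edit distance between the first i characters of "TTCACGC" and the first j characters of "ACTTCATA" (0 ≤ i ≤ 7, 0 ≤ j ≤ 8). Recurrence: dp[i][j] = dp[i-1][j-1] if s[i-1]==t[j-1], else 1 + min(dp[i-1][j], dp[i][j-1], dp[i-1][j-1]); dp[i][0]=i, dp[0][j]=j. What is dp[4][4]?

   ''  A  C  T  T  C  A  T  A
''  0  1  2  3  4  5  6  7  8
 T  1  1  2  2  3  4  5  6  7
 T  2  2  2  2  2  3  4  5  6
 C  3  3  2  3  3  2  3  4  5
 A  4  3  3  3  4  3  2  3  4
 C  5  4  3  4  4  4  3  3  4
 G  6  5  4  4  5  5  4  4  4
 C  7  6  5  5  5  5  5  5  5

4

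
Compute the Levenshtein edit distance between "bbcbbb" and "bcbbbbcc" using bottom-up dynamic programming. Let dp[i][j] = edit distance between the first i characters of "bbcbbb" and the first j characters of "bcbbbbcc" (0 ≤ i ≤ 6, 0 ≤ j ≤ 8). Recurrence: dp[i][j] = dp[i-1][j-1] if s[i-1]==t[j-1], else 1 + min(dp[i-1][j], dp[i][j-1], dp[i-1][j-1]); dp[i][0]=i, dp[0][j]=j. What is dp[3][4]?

   ''  b  c  b  b  b  b  c  c
''  0  1  2  3  4  5  6  7  8
 b  1  0  1  2  3  4  5  6  7
 b  2  1  1  1  2  3  4  5  6
 c  3  2  1  2  2  3  4  4  5
 b  4  3  2  1  2  2  3  4  5
 b  5  4  3  2  1  2  2  3  4
 b  6  5  4  3  2  1  2  3  4

2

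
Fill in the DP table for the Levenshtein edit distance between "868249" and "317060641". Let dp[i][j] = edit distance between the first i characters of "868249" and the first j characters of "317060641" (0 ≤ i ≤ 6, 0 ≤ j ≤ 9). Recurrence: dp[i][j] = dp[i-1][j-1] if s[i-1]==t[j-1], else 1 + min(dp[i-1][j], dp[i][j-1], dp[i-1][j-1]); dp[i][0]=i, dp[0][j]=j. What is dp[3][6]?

5

   ''  3  1  7  0  6  0  6  4  1
''  0  1  2  3  4  5  6  7  8  9
 8  1  1  2  3  4  5  6  7  8  9
 6  2  2  2  3  4  4  5  6  7  8
 8  3  3  3  3  4  5  5  6  7  8
 2  4  4  4  4  4  5  6  6  7  8
 4  5  5  5  5  5  5  6  7  6  7
 9  6  6  6  6  6  6  6  7  7  7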